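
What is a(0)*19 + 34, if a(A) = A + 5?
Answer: 129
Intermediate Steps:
a(A) = 5 + A
a(0)*19 + 34 = (5 + 0)*19 + 34 = 5*19 + 34 = 95 + 34 = 129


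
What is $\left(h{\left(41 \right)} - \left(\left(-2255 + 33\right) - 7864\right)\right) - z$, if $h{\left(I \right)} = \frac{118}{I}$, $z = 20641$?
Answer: $- \frac{432637}{41} \approx -10552.0$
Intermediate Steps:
$\left(h{\left(41 \right)} - \left(\left(-2255 + 33\right) - 7864\right)\right) - z = \left(\frac{118}{41} - \left(\left(-2255 + 33\right) - 7864\right)\right) - 20641 = \left(118 \cdot \frac{1}{41} - \left(-2222 - 7864\right)\right) - 20641 = \left(\frac{118}{41} - -10086\right) - 20641 = \left(\frac{118}{41} + 10086\right) - 20641 = \frac{413644}{41} - 20641 = - \frac{432637}{41}$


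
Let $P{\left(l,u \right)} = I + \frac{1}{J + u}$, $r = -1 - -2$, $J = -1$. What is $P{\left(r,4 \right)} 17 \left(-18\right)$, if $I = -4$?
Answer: $1122$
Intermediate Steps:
$r = 1$ ($r = -1 + 2 = 1$)
$P{\left(l,u \right)} = -4 + \frac{1}{-1 + u}$
$P{\left(r,4 \right)} 17 \left(-18\right) = \frac{5 - 16}{-1 + 4} \cdot 17 \left(-18\right) = \frac{5 - 16}{3} \cdot 17 \left(-18\right) = \frac{1}{3} \left(-11\right) 17 \left(-18\right) = \left(- \frac{11}{3}\right) 17 \left(-18\right) = \left(- \frac{187}{3}\right) \left(-18\right) = 1122$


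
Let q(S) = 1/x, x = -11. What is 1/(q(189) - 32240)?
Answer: -11/354641 ≈ -3.1017e-5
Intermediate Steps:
q(S) = -1/11 (q(S) = 1/(-11) = -1/11)
1/(q(189) - 32240) = 1/(-1/11 - 32240) = 1/(-354641/11) = -11/354641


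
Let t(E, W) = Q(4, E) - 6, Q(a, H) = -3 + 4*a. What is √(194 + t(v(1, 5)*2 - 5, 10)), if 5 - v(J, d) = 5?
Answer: √201 ≈ 14.177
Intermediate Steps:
v(J, d) = 0 (v(J, d) = 5 - 1*5 = 5 - 5 = 0)
t(E, W) = 7 (t(E, W) = (-3 + 4*4) - 6 = (-3 + 16) - 6 = 13 - 6 = 7)
√(194 + t(v(1, 5)*2 - 5, 10)) = √(194 + 7) = √201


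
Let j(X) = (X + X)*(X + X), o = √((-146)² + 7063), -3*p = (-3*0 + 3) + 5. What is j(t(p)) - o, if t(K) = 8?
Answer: 256 - √28379 ≈ 87.539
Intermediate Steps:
p = -8/3 (p = -((-3*0 + 3) + 5)/3 = -((0 + 3) + 5)/3 = -(3 + 5)/3 = -⅓*8 = -8/3 ≈ -2.6667)
o = √28379 (o = √(21316 + 7063) = √28379 ≈ 168.46)
j(X) = 4*X² (j(X) = (2*X)*(2*X) = 4*X²)
j(t(p)) - o = 4*8² - √28379 = 4*64 - √28379 = 256 - √28379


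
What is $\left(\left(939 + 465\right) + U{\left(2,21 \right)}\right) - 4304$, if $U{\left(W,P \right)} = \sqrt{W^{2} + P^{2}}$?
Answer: $-2900 + \sqrt{445} \approx -2878.9$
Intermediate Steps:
$U{\left(W,P \right)} = \sqrt{P^{2} + W^{2}}$
$\left(\left(939 + 465\right) + U{\left(2,21 \right)}\right) - 4304 = \left(\left(939 + 465\right) + \sqrt{21^{2} + 2^{2}}\right) - 4304 = \left(1404 + \sqrt{441 + 4}\right) - 4304 = \left(1404 + \sqrt{445}\right) - 4304 = -2900 + \sqrt{445}$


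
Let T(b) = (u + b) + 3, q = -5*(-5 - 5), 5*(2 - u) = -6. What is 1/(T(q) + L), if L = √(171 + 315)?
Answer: 1405/66811 - 225*√6/66811 ≈ 0.012780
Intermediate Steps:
u = 16/5 (u = 2 - ⅕*(-6) = 2 + 6/5 = 16/5 ≈ 3.2000)
L = 9*√6 (L = √486 = 9*√6 ≈ 22.045)
q = 50 (q = -5*(-10) = 50)
T(b) = 31/5 + b (T(b) = (16/5 + b) + 3 = 31/5 + b)
1/(T(q) + L) = 1/((31/5 + 50) + 9*√6) = 1/(281/5 + 9*√6)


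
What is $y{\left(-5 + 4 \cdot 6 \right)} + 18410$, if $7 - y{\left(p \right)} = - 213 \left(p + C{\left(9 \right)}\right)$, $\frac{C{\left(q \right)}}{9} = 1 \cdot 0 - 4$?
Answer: $14796$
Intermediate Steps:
$C{\left(q \right)} = -36$ ($C{\left(q \right)} = 9 \left(1 \cdot 0 - 4\right) = 9 \left(0 - 4\right) = 9 \left(-4\right) = -36$)
$y{\left(p \right)} = -7661 + 213 p$ ($y{\left(p \right)} = 7 - - 213 \left(p - 36\right) = 7 - - 213 \left(-36 + p\right) = 7 - \left(7668 - 213 p\right) = 7 + \left(-7668 + 213 p\right) = -7661 + 213 p$)
$y{\left(-5 + 4 \cdot 6 \right)} + 18410 = \left(-7661 + 213 \left(-5 + 4 \cdot 6\right)\right) + 18410 = \left(-7661 + 213 \left(-5 + 24\right)\right) + 18410 = \left(-7661 + 213 \cdot 19\right) + 18410 = \left(-7661 + 4047\right) + 18410 = -3614 + 18410 = 14796$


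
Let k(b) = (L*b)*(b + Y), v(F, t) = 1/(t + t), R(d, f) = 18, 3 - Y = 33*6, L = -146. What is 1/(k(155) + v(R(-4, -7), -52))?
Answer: 104/94140799 ≈ 1.1047e-6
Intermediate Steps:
Y = -195 (Y = 3 - 33*6 = 3 - 1*198 = 3 - 198 = -195)
v(F, t) = 1/(2*t)
k(b) = -146*b*(-195 + b) (k(b) = (-146*b)*(b - 195) = (-146*b)*(-195 + b) = -146*b*(-195 + b))
1/(k(155) + v(R(-4, -7), -52)) = 1/(146*155*(195 - 1*155) + (½)/(-52)) = 1/(146*155*(195 - 155) + (½)*(-1/52)) = 1/(146*155*40 - 1/104) = 1/(905200 - 1/104) = 1/(94140799/104) = 104/94140799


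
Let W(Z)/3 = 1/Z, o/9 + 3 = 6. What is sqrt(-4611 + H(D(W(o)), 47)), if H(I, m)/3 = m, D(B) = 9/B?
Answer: I*sqrt(4470) ≈ 66.858*I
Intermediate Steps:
o = 27 (o = -27 + 9*6 = -27 + 54 = 27)
W(Z) = 3/Z
H(I, m) = 3*m
sqrt(-4611 + H(D(W(o)), 47)) = sqrt(-4611 + 3*47) = sqrt(-4611 + 141) = sqrt(-4470) = I*sqrt(4470)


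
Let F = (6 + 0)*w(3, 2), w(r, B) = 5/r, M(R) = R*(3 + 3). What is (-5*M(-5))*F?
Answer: 1500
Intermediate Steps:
M(R) = 6*R (M(R) = R*6 = 6*R)
F = 10 (F = (6 + 0)*(5/3) = 6*(5*(⅓)) = 6*(5/3) = 10)
(-5*M(-5))*F = -30*(-5)*10 = -5*(-30)*10 = 150*10 = 1500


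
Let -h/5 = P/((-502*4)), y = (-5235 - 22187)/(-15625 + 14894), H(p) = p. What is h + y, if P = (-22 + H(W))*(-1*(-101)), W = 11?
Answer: 51002671/1467848 ≈ 34.747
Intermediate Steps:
P = -1111 (P = (-22 + 11)*(-1*(-101)) = -11*101 = -1111)
y = 27422/731 (y = -27422/(-731) = -27422*(-1/731) = 27422/731 ≈ 37.513)
h = -5555/2008 (h = -(-5555)/((-502*4)) = -(-5555)/(-2008) = -(-5555)*(-1)/2008 = -5*1111/2008 = -5555/2008 ≈ -2.7664)
h + y = -5555/2008 + 27422/731 = 51002671/1467848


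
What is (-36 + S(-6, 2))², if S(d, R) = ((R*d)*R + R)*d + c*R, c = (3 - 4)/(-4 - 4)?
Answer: 148225/16 ≈ 9264.1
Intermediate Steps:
c = ⅛ (c = -1/(-8) = -1*(-⅛) = ⅛ ≈ 0.12500)
S(d, R) = R/8 + d*(R + d*R²) (S(d, R) = ((R*d)*R + R)*d + R/8 = (d*R² + R)*d + R/8 = (R + d*R²)*d + R/8 = d*(R + d*R²) + R/8 = R/8 + d*(R + d*R²))
(-36 + S(-6, 2))² = (-36 + 2*(⅛ - 6 + 2*(-6)²))² = (-36 + 2*(⅛ - 6 + 2*36))² = (-36 + 2*(⅛ - 6 + 72))² = (-36 + 2*(529/8))² = (-36 + 529/4)² = (385/4)² = 148225/16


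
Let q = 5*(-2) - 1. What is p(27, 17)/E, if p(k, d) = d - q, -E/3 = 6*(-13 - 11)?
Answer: 7/108 ≈ 0.064815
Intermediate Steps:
E = 432 (E = -18*(-13 - 11) = -18*(-24) = -3*(-144) = 432)
q = -11 (q = -10 - 1 = -11)
p(k, d) = 11 + d (p(k, d) = d - 1*(-11) = d + 11 = 11 + d)
p(27, 17)/E = (11 + 17)/432 = 28*(1/432) = 7/108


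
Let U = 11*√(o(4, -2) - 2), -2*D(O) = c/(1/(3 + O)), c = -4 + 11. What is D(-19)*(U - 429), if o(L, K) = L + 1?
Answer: -24024 + 616*√3 ≈ -22957.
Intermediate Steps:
o(L, K) = 1 + L
c = 7
D(O) = -21/2 - 7*O/2 (D(O) = -7/(2*(1/(3 + O))) = -7*(3 + O)/2 = -(21 + 7*O)/2 = -21/2 - 7*O/2)
U = 11*√3 (U = 11*√((1 + 4) - 2) = 11*√(5 - 2) = 11*√3 ≈ 19.053)
D(-19)*(U - 429) = (-21/2 - 7/2*(-19))*(11*√3 - 429) = (-21/2 + 133/2)*(-429 + 11*√3) = 56*(-429 + 11*√3) = -24024 + 616*√3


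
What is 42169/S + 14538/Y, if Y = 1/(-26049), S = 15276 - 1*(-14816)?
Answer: -11395851251135/30092 ≈ -3.7870e+8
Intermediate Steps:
S = 30092 (S = 15276 + 14816 = 30092)
Y = -1/26049 ≈ -3.8389e-5
42169/S + 14538/Y = 42169/30092 + 14538/(-1/26049) = 42169*(1/30092) + 14538*(-26049) = 42169/30092 - 378700362 = -11395851251135/30092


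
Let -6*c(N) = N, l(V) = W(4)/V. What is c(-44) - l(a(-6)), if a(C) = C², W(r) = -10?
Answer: 137/18 ≈ 7.6111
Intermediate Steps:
l(V) = -10/V
c(N) = -N/6
c(-44) - l(a(-6)) = -⅙*(-44) - (-10)/((-6)²) = 22/3 - (-10)/36 = 22/3 - 1*(-5/18) = 22/3 + 5/18 = 137/18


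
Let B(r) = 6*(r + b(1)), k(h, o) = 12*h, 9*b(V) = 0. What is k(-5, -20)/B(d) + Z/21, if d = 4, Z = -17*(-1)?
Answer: -71/42 ≈ -1.6905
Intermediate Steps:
Z = 17
b(V) = 0 (b(V) = (⅑)*0 = 0)
B(r) = 6*r (B(r) = 6*(r + 0) = 6*r)
k(-5, -20)/B(d) + Z/21 = (12*(-5))/((6*4)) + 17/21 = -60/24 + 17*(1/21) = -60*1/24 + 17/21 = -5/2 + 17/21 = -71/42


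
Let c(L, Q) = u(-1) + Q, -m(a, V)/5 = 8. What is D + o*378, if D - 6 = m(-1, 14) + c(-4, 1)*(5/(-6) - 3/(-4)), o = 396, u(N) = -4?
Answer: 598617/4 ≈ 1.4965e+5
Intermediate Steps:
m(a, V) = -40 (m(a, V) = -5*8 = -40)
c(L, Q) = -4 + Q
D = -135/4 (D = 6 + (-40 + (-4 + 1)*(5/(-6) - 3/(-4))) = 6 + (-40 - 3*(5*(-1/6) - 3*(-1/4))) = 6 + (-40 - 3*(-5/6 + 3/4)) = 6 + (-40 - 3*(-1/12)) = 6 + (-40 + 1/4) = 6 - 159/4 = -135/4 ≈ -33.750)
D + o*378 = -135/4 + 396*378 = -135/4 + 149688 = 598617/4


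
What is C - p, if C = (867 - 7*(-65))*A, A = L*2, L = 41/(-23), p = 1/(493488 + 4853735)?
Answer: -579660362115/122986129 ≈ -4713.2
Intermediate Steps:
p = 1/5347223 ≈ 1.8701e-7
L = -41/23 (L = 41*(-1/23) = -41/23 ≈ -1.7826)
A = -82/23 (A = -41/23*2 = -82/23 ≈ -3.5652)
C = -108404/23 (C = (867 - 7*(-65))*(-82/23) = (867 + 455)*(-82/23) = 1322*(-82/23) = -108404/23 ≈ -4713.2)
C - p = -108404/23 - 1*1/5347223 = -108404/23 - 1/5347223 = -579660362115/122986129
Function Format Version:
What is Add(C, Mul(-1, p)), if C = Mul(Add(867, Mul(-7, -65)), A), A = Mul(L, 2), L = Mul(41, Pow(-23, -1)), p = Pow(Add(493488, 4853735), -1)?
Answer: Rational(-579660362115, 122986129) ≈ -4713.2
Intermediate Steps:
p = Rational(1, 5347223) (p = Pow(5347223, -1) = Rational(1, 5347223) ≈ 1.8701e-7)
L = Rational(-41, 23) (L = Mul(41, Rational(-1, 23)) = Rational(-41, 23) ≈ -1.7826)
A = Rational(-82, 23) (A = Mul(Rational(-41, 23), 2) = Rational(-82, 23) ≈ -3.5652)
C = Rational(-108404, 23) (C = Mul(Add(867, Mul(-7, -65)), Rational(-82, 23)) = Mul(Add(867, 455), Rational(-82, 23)) = Mul(1322, Rational(-82, 23)) = Rational(-108404, 23) ≈ -4713.2)
Add(C, Mul(-1, p)) = Add(Rational(-108404, 23), Mul(-1, Rational(1, 5347223))) = Add(Rational(-108404, 23), Rational(-1, 5347223)) = Rational(-579660362115, 122986129)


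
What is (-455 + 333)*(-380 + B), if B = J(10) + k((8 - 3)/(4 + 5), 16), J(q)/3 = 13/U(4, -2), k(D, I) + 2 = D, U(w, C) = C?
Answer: 440237/9 ≈ 48915.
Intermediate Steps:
k(D, I) = -2 + D
J(q) = -39/2 (J(q) = 3*(13/(-2)) = 3*(13*(-½)) = 3*(-13/2) = -39/2)
B = -377/18 (B = -39/2 + (-2 + (8 - 3)/(4 + 5)) = -39/2 + (-2 + 5/9) = -39/2 - 13/9 = -377/18 ≈ -20.944)
(-455 + 333)*(-380 + B) = (-455 + 333)*(-380 - 377/18) = -122*(-7217/18) = 440237/9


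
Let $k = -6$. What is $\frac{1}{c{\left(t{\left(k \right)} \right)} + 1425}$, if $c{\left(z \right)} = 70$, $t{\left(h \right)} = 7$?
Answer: $\frac{1}{1495} \approx 0.0006689$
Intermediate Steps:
$\frac{1}{c{\left(t{\left(k \right)} \right)} + 1425} = \frac{1}{70 + 1425} = \frac{1}{1495}$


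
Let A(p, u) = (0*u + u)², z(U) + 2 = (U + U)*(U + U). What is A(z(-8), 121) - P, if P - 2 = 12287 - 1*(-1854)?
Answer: 498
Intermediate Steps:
z(U) = -2 + 4*U² (z(U) = -2 + (U + U)*(U + U) = -2 + (2*U)*(2*U) = -2 + 4*U²)
A(p, u) = u² (A(p, u) = (0 + u)² = u²)
P = 14143 (P = 2 + (12287 - 1*(-1854)) = 2 + (12287 + 1854) = 2 + 14141 = 14143)
A(z(-8), 121) - P = 121² - 1*14143 = 14641 - 14143 = 498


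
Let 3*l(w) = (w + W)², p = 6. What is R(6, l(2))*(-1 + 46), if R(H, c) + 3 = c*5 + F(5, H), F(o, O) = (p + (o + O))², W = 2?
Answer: 14070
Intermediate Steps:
F(o, O) = (6 + O + o)² (F(o, O) = (6 + (o + O))² = (6 + (O + o))² = (6 + O + o)²)
l(w) = (2 + w)²/3 (l(w) = (w + 2)²/3 = (2 + w)²/3)
R(H, c) = -3 + (11 + H)² + 5*c (R(H, c) = -3 + (c*5 + (6 + H + 5)²) = -3 + (5*c + (11 + H)²) = -3 + ((11 + H)² + 5*c) = -3 + (11 + H)² + 5*c)
R(6, l(2))*(-1 + 46) = (-3 + (11 + 6)² + 5*((2 + 2)²/3))*(-1 + 46) = (-3 + 17² + 5*((⅓)*4²))*45 = (-3 + 289 + 5*((⅓)*16))*45 = (-3 + 289 + 5*(16/3))*45 = (-3 + 289 + 80/3)*45 = (938/3)*45 = 14070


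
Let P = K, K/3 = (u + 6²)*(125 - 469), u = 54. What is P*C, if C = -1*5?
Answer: 464400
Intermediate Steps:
C = -5
K = -92880 (K = 3*((54 + 6²)*(125 - 469)) = 3*((54 + 36)*(-344)) = 3*(90*(-344)) = 3*(-30960) = -92880)
P = -92880
P*C = -92880*(-5) = 464400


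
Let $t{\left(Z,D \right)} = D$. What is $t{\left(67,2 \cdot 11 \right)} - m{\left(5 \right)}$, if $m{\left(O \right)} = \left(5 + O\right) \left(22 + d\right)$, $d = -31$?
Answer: $112$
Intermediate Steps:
$m{\left(O \right)} = -45 - 9 O$ ($m{\left(O \right)} = \left(5 + O\right) \left(22 - 31\right) = \left(5 + O\right) \left(-9\right) = -45 - 9 O$)
$t{\left(67,2 \cdot 11 \right)} - m{\left(5 \right)} = 2 \cdot 11 - \left(-45 - 45\right) = 22 - \left(-45 - 45\right) = 22 - -90 = 22 + 90 = 112$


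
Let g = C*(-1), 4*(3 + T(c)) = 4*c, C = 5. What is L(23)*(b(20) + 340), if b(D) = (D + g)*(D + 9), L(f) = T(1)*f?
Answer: -35650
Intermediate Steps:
T(c) = -3 + c (T(c) = -3 + (4*c)/4 = -3 + c)
g = -5 (g = 5*(-1) = -5)
L(f) = -2*f (L(f) = (-3 + 1)*f = -2*f)
b(D) = (-5 + D)*(9 + D) (b(D) = (D - 5)*(D + 9) = (-5 + D)*(9 + D))
L(23)*(b(20) + 340) = (-2*23)*((-45 + 20² + 4*20) + 340) = -46*((-45 + 400 + 80) + 340) = -46*(435 + 340) = -46*775 = -35650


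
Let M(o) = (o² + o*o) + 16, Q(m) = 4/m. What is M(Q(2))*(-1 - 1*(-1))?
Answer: 0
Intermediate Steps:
M(o) = 16 + 2*o² (M(o) = (o² + o²) + 16 = 2*o² + 16 = 16 + 2*o²)
M(Q(2))*(-1 - 1*(-1)) = (16 + 2*(4/2)²)*(-1 - 1*(-1)) = (16 + 2*(4*(½))²)*(-1 + 1) = (16 + 2*2²)*0 = (16 + 2*4)*0 = (16 + 8)*0 = 24*0 = 0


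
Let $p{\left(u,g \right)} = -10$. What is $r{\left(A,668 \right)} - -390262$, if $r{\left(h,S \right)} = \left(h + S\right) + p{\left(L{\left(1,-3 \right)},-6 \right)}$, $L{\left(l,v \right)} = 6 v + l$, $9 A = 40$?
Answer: $\frac{3518320}{9} \approx 3.9092 \cdot 10^{5}$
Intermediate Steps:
$A = \frac{40}{9}$ ($A = \frac{1}{9} \cdot 40 = \frac{40}{9} \approx 4.4444$)
$L{\left(l,v \right)} = l + 6 v$
$r{\left(h,S \right)} = -10 + S + h$ ($r{\left(h,S \right)} = \left(h + S\right) - 10 = \left(S + h\right) - 10 = -10 + S + h$)
$r{\left(A,668 \right)} - -390262 = \left(-10 + 668 + \frac{40}{9}\right) - -390262 = \frac{5962}{9} + 390262 = \frac{3518320}{9}$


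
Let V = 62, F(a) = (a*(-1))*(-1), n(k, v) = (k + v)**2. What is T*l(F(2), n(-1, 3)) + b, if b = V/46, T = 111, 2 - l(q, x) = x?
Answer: -5075/23 ≈ -220.65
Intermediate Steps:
F(a) = a (F(a) = -a*(-1) = a)
l(q, x) = 2 - x
b = 31/23 (b = 62/46 = 62*(1/46) = 31/23 ≈ 1.3478)
T*l(F(2), n(-1, 3)) + b = 111*(2 - (-1 + 3)**2) + 31/23 = 111*(2 - 1*2**2) + 31/23 = 111*(2 - 1*4) + 31/23 = 111*(2 - 4) + 31/23 = 111*(-2) + 31/23 = -222 + 31/23 = -5075/23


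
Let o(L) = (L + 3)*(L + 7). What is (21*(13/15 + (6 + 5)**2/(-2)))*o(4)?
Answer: -964271/10 ≈ -96427.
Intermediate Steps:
o(L) = (3 + L)*(7 + L)
(21*(13/15 + (6 + 5)**2/(-2)))*o(4) = (21*(13/15 + (6 + 5)**2/(-2)))*(21 + 4**2 + 10*4) = (21*(13*(1/15) + 11**2*(-1/2)))*(21 + 16 + 40) = (21*(13/15 + 121*(-1/2)))*77 = (21*(13/15 - 121/2))*77 = (21*(-1789/30))*77 = -12523/10*77 = -964271/10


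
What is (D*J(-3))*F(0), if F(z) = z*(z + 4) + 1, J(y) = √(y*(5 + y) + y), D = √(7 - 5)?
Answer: 3*I*√2 ≈ 4.2426*I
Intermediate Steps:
D = √2 ≈ 1.4142
J(y) = √(y + y*(5 + y))
F(z) = 1 + z*(4 + z) (F(z) = z*(4 + z) + 1 = 1 + z*(4 + z))
(D*J(-3))*F(0) = (√2*√(-3*(6 - 3)))*(1 + 0² + 4*0) = (√2*√(-3*3))*(1 + 0 + 0) = (√2*√(-9))*1 = (√2*(3*I))*1 = (3*I*√2)*1 = 3*I*√2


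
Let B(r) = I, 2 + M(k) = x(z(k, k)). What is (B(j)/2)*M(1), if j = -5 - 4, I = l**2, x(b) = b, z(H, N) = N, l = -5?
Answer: -25/2 ≈ -12.500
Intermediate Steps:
M(k) = -2 + k
I = 25 (I = (-5)**2 = 25)
j = -9
B(r) = 25
(B(j)/2)*M(1) = (25/2)*(-2 + 1) = ((1/2)*25)*(-1) = (25/2)*(-1) = -25/2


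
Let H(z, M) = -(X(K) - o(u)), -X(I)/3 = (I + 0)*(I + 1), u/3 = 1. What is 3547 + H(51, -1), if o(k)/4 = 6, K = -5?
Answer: 3631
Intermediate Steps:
u = 3 (u = 3*1 = 3)
o(k) = 24 (o(k) = 4*6 = 24)
X(I) = -3*I*(1 + I) (X(I) = -3*(I + 0)*(I + 1) = -3*I*(1 + I))
H(z, M) = 84 (H(z, M) = -(-3*(-5)*(1 - 5) - 1*24) = -(-3*(-5)*(-4) - 24) = -(-60 - 24) = -1*(-84) = 84)
3547 + H(51, -1) = 3547 + 84 = 3631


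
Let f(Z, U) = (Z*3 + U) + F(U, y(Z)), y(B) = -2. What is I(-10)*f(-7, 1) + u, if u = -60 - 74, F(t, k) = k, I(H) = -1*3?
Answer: -68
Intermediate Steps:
I(H) = -3
u = -134
f(Z, U) = -2 + U + 3*Z (f(Z, U) = (Z*3 + U) - 2 = (3*Z + U) - 2 = (U + 3*Z) - 2 = -2 + U + 3*Z)
I(-10)*f(-7, 1) + u = -3*(-2 + 1 + 3*(-7)) - 134 = -3*(-2 + 1 - 21) - 134 = -3*(-22) - 134 = 66 - 134 = -68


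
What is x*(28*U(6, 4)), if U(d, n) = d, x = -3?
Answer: -504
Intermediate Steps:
x*(28*U(6, 4)) = -84*6 = -3*168 = -504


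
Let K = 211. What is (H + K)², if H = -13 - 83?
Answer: 13225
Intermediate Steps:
H = -96
(H + K)² = (-96 + 211)² = 115² = 13225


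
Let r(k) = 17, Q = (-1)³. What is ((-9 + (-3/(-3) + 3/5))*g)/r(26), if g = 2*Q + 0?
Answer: 74/85 ≈ 0.87059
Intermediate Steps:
Q = -1
g = -2 (g = 2*(-1) + 0 = -2 + 0 = -2)
((-9 + (-3/(-3) + 3/5))*g)/r(26) = ((-9 + (-3/(-3) + 3/5))*(-2))/17 = ((-9 + (-3*(-⅓) + 3*(⅕)))*(-2))*(1/17) = ((-9 + (1 + ⅗))*(-2))*(1/17) = ((-9 + 8/5)*(-2))*(1/17) = -37/5*(-2)*(1/17) = (74/5)*(1/17) = 74/85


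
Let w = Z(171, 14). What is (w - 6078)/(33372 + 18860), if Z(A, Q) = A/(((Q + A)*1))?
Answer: -1124259/9662920 ≈ -0.11635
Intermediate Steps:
Z(A, Q) = A/(A + Q) (Z(A, Q) = A/(((A + Q)*1)) = A/(A + Q))
w = 171/185 (w = 171/(171 + 14) = 171/185 ≈ 0.92432)
(w - 6078)/(33372 + 18860) = (171/185 - 6078)/(33372 + 18860) = -1124259/185/52232 = -1124259/185*1/52232 = -1124259/9662920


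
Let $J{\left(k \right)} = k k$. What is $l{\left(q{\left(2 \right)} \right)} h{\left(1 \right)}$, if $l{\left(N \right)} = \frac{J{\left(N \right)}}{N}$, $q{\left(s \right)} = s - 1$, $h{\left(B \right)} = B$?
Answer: $1$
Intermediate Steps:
$J{\left(k \right)} = k^{2}$
$q{\left(s \right)} = -1 + s$
$l{\left(N \right)} = N$ ($l{\left(N \right)} = \frac{N^{2}}{N} = N$)
$l{\left(q{\left(2 \right)} \right)} h{\left(1 \right)} = \left(-1 + 2\right) 1 = 1 \cdot 1 = 1$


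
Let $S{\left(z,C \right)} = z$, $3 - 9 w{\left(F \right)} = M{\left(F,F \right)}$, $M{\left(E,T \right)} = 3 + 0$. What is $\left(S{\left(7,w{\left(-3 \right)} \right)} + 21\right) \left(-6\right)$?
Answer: $-168$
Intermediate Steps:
$M{\left(E,T \right)} = 3$
$w{\left(F \right)} = 0$ ($w{\left(F \right)} = \frac{1}{3} - \frac{1}{3} = 0$)
$\left(S{\left(7,w{\left(-3 \right)} \right)} + 21\right) \left(-6\right) = \left(7 + 21\right) \left(-6\right) = 28 \left(-6\right) = -168$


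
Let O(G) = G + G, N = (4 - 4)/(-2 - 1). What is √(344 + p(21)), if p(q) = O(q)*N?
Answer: 2*√86 ≈ 18.547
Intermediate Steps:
N = 0 (N = 0/(-3) = 0*(-⅓) = 0)
O(G) = 2*G
p(q) = 0 (p(q) = (2*q)*0 = 0)
√(344 + p(21)) = √(344 + 0) = √344 = 2*√86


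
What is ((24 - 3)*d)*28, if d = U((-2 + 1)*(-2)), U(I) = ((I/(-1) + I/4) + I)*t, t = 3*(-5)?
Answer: -4410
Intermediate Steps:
t = -15
U(I) = -15*I/4 (U(I) = ((I/(-1) + I/4) + I)*(-15) = ((I*(-1) + I*(¼)) + I)*(-15) = ((-I + I/4) + I)*(-15) = (-3*I/4 + I)*(-15) = (I/4)*(-15) = -15*I/4)
d = -15/2 (d = -15*(-2 + 1)*(-2)/4 = -(-15)*(-2)/4 = -15/4*2 = -15/2 ≈ -7.5000)
((24 - 3)*d)*28 = ((24 - 3)*(-15/2))*28 = (21*(-15/2))*28 = -315/2*28 = -4410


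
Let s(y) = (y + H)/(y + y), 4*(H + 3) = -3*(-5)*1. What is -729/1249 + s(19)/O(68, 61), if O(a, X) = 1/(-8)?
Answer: -112522/23731 ≈ -4.7416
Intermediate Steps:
H = 3/4 (H = -3 + (-3*(-5)*1)/4 = -3 + (15*1)/4 = -3 + (1/4)*15 = -3 + 15/4 = 3/4 ≈ 0.75000)
O(a, X) = -1/8
s(y) = (3/4 + y)/(2*y) (s(y) = (y + 3/4)/(y + y) = (3/4 + y)/((2*y)) = (3/4 + y)*(1/(2*y)) = (3/4 + y)/(2*y))
-729/1249 + s(19)/O(68, 61) = -729/1249 + ((1/8)*(3 + 4*19)/19)/(-1/8) = -729*1/1249 + ((1/8)*(1/19)*(3 + 76))*(-8) = -729/1249 + ((1/8)*(1/19)*79)*(-8) = -729/1249 + (79/152)*(-8) = -729/1249 - 79/19 = -112522/23731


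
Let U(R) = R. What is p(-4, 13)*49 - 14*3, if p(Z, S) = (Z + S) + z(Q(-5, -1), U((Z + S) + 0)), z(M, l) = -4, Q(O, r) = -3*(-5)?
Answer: 203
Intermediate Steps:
Q(O, r) = 15
p(Z, S) = -4 + S + Z (p(Z, S) = (Z + S) - 4 = (S + Z) - 4 = -4 + S + Z)
p(-4, 13)*49 - 14*3 = (-4 + 13 - 4)*49 - 14*3 = 5*49 - 42 = 245 - 42 = 203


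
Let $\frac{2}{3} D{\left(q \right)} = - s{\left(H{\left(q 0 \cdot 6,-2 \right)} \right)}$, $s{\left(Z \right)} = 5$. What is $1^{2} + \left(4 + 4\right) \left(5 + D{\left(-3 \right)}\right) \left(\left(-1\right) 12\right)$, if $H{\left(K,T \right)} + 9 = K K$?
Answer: $241$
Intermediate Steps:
$H{\left(K,T \right)} = -9 + K^{2}$ ($H{\left(K,T \right)} = -9 + K K = -9 + K^{2}$)
$D{\left(q \right)} = - \frac{15}{2}$ ($D{\left(q \right)} = \frac{3 \left(\left(-1\right) 5\right)}{2} = \frac{3}{2} \left(-5\right) = - \frac{15}{2}$)
$1^{2} + \left(4 + 4\right) \left(5 + D{\left(-3 \right)}\right) \left(\left(-1\right) 12\right) = 1^{2} + \left(4 + 4\right) \left(5 - \frac{15}{2}\right) \left(\left(-1\right) 12\right) = 1 + 8 \left(- \frac{5}{2}\right) \left(-12\right) = 1 - -240 = 1 + 240 = 241$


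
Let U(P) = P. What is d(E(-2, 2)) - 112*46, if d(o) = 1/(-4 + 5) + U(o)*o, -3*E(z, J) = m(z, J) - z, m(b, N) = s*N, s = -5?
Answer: -46295/9 ≈ -5143.9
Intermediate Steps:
m(b, N) = -5*N
E(z, J) = z/3 + 5*J/3 (E(z, J) = -(-5*J - z)/3 = -(-z - 5*J)/3 = z/3 + 5*J/3)
d(o) = 1 + o**2 (d(o) = 1/(-4 + 5) + o*o = 1/1 + o**2 = 1 + o**2)
d(E(-2, 2)) - 112*46 = (1 + ((1/3)*(-2) + (5/3)*2)**2) - 112*46 = (1 + (-2/3 + 10/3)**2) - 5152 = (1 + (8/3)**2) - 5152 = (1 + 64/9) - 5152 = 73/9 - 5152 = -46295/9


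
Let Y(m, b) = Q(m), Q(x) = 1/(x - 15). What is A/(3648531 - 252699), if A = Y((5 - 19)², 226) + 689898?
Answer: 124871539/614645592 ≈ 0.20316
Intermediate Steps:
Q(x) = 1/(-15 + x)
Y(m, b) = 1/(-15 + m)
A = 124871539/181 (A = 1/(-15 + (5 - 19)²) + 689898 = 1/(-15 + (-14)²) + 689898 = 1/(-15 + 196) + 689898 = 1/181 + 689898 = 124871539/181 ≈ 6.8990e+5)
A/(3648531 - 252699) = 124871539/(181*(3648531 - 252699)) = (124871539/181)/3395832 = (124871539/181)*(1/3395832) = 124871539/614645592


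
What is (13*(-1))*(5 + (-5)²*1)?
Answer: -390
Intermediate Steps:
(13*(-1))*(5 + (-5)²*1) = -13*(5 + 25*1) = -13*(5 + 25) = -13*30 = -390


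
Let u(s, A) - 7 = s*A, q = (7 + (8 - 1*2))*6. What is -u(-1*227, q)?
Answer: 17699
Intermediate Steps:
q = 78 (q = (7 + (8 - 2))*6 = (7 + 6)*6 = 13*6 = 78)
u(s, A) = 7 + A*s (u(s, A) = 7 + s*A = 7 + A*s)
-u(-1*227, q) = -(7 + 78*(-1*227)) = -(7 + 78*(-227)) = -(7 - 17706) = -1*(-17699) = 17699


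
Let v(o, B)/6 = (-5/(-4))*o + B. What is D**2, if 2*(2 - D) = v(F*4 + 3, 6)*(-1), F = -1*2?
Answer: 25/16 ≈ 1.5625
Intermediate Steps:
F = -2
v(o, B) = 6*B + 15*o/2 (v(o, B) = 6*((-5/(-4))*o + B) = 6*((-5*(-1/4))*o + B) = 6*(5*o/4 + B) = 6*(B + 5*o/4) = 6*B + 15*o/2)
D = 5/4 (D = 2 - (6*6 + 15*(-2*4 + 3)/2)*(-1)/2 = 2 - (36 + 15*(-8 + 3)/2)*(-1)/2 = 2 - (36 + (15/2)*(-5))*(-1)/2 = 2 - (36 - 75/2)*(-1)/2 = 2 - (-3)*(-1)/4 = 2 - 1/2*3/2 = 2 - 3/4 = 5/4 ≈ 1.2500)
D**2 = (5/4)**2 = 25/16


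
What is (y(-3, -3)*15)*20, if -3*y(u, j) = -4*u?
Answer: -1200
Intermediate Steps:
y(u, j) = 4*u/3 (y(u, j) = -(-4)*u/3 = 4*u/3)
(y(-3, -3)*15)*20 = (((4/3)*(-3))*15)*20 = -4*15*20 = -60*20 = -1200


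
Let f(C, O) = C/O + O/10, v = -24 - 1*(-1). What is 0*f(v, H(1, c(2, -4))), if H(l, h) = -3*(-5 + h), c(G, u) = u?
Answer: 0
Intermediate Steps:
H(l, h) = 15 - 3*h
v = -23 (v = -24 + 1 = -23)
f(C, O) = O/10 + C/O (f(C, O) = C/O + O*(1/10) = C/O + O/10 = O/10 + C/O)
0*f(v, H(1, c(2, -4))) = 0*((15 - 3*(-4))/10 - 23/(15 - 3*(-4))) = 0*((15 + 12)/10 - 23/(15 + 12)) = 0*((1/10)*27 - 23/27) = 0*(27/10 - 23*1/27) = 0*(27/10 - 23/27) = 0*(499/270) = 0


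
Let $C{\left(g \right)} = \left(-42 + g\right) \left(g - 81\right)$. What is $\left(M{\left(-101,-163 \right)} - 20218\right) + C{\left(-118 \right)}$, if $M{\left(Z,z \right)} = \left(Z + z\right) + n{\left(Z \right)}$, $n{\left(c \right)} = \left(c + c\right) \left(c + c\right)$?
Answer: $52162$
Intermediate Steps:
$n{\left(c \right)} = 4 c^{2}$ ($n{\left(c \right)} = 2 c 2 c = 4 c^{2}$)
$M{\left(Z,z \right)} = Z + z + 4 Z^{2}$ ($M{\left(Z,z \right)} = \left(Z + z\right) + 4 Z^{2} = Z + z + 4 Z^{2}$)
$C{\left(g \right)} = \left(-81 + g\right) \left(-42 + g\right)$ ($C{\left(g \right)} = \left(-42 + g\right) \left(-81 + g\right) = \left(-81 + g\right) \left(-42 + g\right)$)
$\left(M{\left(-101,-163 \right)} - 20218\right) + C{\left(-118 \right)} = \left(\left(-101 - 163 + 4 \left(-101\right)^{2}\right) - 20218\right) + \left(3402 + \left(-118\right)^{2} - -14514\right) = \left(\left(-101 - 163 + 4 \cdot 10201\right) - 20218\right) + \left(3402 + 13924 + 14514\right) = \left(\left(-101 - 163 + 40804\right) - 20218\right) + 31840 = \left(40540 - 20218\right) + 31840 = 20322 + 31840 = 52162$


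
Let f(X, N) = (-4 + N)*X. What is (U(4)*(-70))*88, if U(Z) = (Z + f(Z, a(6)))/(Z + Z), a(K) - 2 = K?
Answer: -15400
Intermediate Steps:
a(K) = 2 + K
f(X, N) = X*(-4 + N)
U(Z) = 5/2 (U(Z) = (Z + Z*(-4 + (2 + 6)))/(Z + Z) = (Z + Z*(-4 + 8))/((2*Z)) = (Z + Z*4)*(1/(2*Z)) = (Z + 4*Z)*(1/(2*Z)) = (5*Z)*(1/(2*Z)) = 5/2)
(U(4)*(-70))*88 = ((5/2)*(-70))*88 = -175*88 = -15400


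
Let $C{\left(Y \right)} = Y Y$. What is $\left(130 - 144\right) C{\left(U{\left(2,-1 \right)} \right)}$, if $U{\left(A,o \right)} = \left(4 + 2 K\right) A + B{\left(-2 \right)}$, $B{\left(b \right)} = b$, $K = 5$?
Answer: $-9464$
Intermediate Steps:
$U{\left(A,o \right)} = -2 + 14 A$ ($U{\left(A,o \right)} = \left(4 + 2 \cdot 5\right) A - 2 = \left(4 + 10\right) A - 2 = 14 A - 2 = -2 + 14 A$)
$C{\left(Y \right)} = Y^{2}$
$\left(130 - 144\right) C{\left(U{\left(2,-1 \right)} \right)} = \left(130 - 144\right) \left(-2 + 14 \cdot 2\right)^{2} = - 14 \left(-2 + 28\right)^{2} = - 14 \cdot 26^{2} = \left(-14\right) 676 = -9464$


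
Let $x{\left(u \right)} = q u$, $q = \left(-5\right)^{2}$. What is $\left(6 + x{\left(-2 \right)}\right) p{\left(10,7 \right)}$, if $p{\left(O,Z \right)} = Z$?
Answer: $-308$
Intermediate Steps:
$q = 25$
$x{\left(u \right)} = 25 u$
$\left(6 + x{\left(-2 \right)}\right) p{\left(10,7 \right)} = \left(6 + 25 \left(-2\right)\right) 7 = \left(6 - 50\right) 7 = \left(-44\right) 7 = -308$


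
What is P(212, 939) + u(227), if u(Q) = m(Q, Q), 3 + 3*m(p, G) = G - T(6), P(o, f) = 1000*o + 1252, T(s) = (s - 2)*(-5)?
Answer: 640000/3 ≈ 2.1333e+5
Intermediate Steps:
T(s) = 10 - 5*s (T(s) = (-2 + s)*(-5) = 10 - 5*s)
P(o, f) = 1252 + 1000*o
m(p, G) = 17/3 + G/3 (m(p, G) = -1 + (G - (10 - 5*6))/3 = -1 + (G - (10 - 30))/3 = -1 + (G - 1*(-20))/3 = -1 + (G + 20)/3 = -1 + (20 + G)/3 = -1 + (20/3 + G/3) = 17/3 + G/3)
u(Q) = 17/3 + Q/3
P(212, 939) + u(227) = (1252 + 1000*212) + (17/3 + (⅓)*227) = (1252 + 212000) + (17/3 + 227/3) = 213252 + 244/3 = 640000/3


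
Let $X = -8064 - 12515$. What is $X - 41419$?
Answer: $-61998$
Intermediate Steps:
$X = -20579$
$X - 41419 = -20579 - 41419 = -61998$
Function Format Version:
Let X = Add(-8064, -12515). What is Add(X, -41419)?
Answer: -61998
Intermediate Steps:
X = -20579
Add(X, -41419) = Add(-20579, -41419) = -61998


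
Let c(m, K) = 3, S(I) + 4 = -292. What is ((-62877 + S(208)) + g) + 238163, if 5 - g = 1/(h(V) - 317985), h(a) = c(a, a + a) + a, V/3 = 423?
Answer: 55423191436/316713 ≈ 1.7500e+5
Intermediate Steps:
S(I) = -296 (S(I) = -4 - 292 = -296)
V = 1269 (V = 3*423 = 1269)
h(a) = 3 + a
g = 1583566/316713 (g = 5 - 1/((3 + 1269) - 317985) = 5 - 1/(1272 - 317985) = 5 - 1/(-316713) = 5 - 1*(-1/316713) = 5 + 1/316713 = 1583566/316713 ≈ 5.0000)
((-62877 + S(208)) + g) + 238163 = ((-62877 - 296) + 1583566/316713) + 238163 = (-63173 + 1583566/316713) + 238163 = -20006126783/316713 + 238163 = 55423191436/316713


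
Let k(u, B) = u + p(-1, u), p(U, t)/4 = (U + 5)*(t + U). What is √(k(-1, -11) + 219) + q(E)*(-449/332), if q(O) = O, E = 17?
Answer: -7633/332 + √186 ≈ -9.3528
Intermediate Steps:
p(U, t) = 4*(5 + U)*(U + t) (p(U, t) = 4*((U + 5)*(t + U)) = 4*((5 + U)*(U + t)) = 4*(5 + U)*(U + t))
k(u, B) = -16 + 17*u (k(u, B) = u + (4*(-1)² + 20*(-1) + 20*u + 4*(-1)*u) = u + (4*1 - 20 + 20*u - 4*u) = u + (4 - 20 + 20*u - 4*u) = u + (-16 + 16*u) = -16 + 17*u)
√(k(-1, -11) + 219) + q(E)*(-449/332) = √((-16 + 17*(-1)) + 219) + 17*(-449/332) = √((-16 - 17) + 219) + 17*(-449*1/332) = √(-33 + 219) + 17*(-449/332) = √186 - 7633/332 = -7633/332 + √186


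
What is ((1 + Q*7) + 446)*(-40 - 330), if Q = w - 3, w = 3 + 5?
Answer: -178340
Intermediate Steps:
w = 8
Q = 5 (Q = 8 - 3 = 5)
((1 + Q*7) + 446)*(-40 - 330) = ((1 + 5*7) + 446)*(-40 - 330) = ((1 + 35) + 446)*(-370) = (36 + 446)*(-370) = 482*(-370) = -178340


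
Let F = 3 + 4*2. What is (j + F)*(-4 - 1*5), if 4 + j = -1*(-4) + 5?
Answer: -144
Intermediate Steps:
j = 5 (j = -4 + (-1*(-4) + 5) = -4 + (4 + 5) = -4 + 9 = 5)
F = 11 (F = 3 + 8 = 11)
(j + F)*(-4 - 1*5) = (5 + 11)*(-4 - 1*5) = 16*(-4 - 5) = 16*(-9) = -144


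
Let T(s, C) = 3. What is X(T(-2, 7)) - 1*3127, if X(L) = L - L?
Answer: -3127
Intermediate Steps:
X(L) = 0
X(T(-2, 7)) - 1*3127 = 0 - 1*3127 = 0 - 3127 = -3127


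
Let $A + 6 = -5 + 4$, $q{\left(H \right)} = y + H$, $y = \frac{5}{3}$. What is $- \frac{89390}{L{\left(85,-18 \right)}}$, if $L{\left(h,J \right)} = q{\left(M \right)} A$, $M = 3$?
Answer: $\frac{19155}{7} \approx 2736.4$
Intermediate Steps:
$y = \frac{5}{3}$ ($y = 5 \cdot \frac{1}{3} = \frac{5}{3} \approx 1.6667$)
$q{\left(H \right)} = \frac{5}{3} + H$
$A = -7$ ($A = -6 + \left(-5 + 4\right) = -6 - 1 = -7$)
$L{\left(h,J \right)} = - \frac{98}{3}$ ($L{\left(h,J \right)} = \left(\frac{5}{3} + 3\right) \left(-7\right) = \frac{14}{3} \left(-7\right) = - \frac{98}{3}$)
$- \frac{89390}{L{\left(85,-18 \right)}} = - \frac{89390}{- \frac{98}{3}} = \left(-89390\right) \left(- \frac{3}{98}\right) = \frac{19155}{7}$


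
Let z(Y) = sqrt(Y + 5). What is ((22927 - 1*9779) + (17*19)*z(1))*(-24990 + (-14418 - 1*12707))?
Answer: -685208020 - 16833145*sqrt(6) ≈ -7.2644e+8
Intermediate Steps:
z(Y) = sqrt(5 + Y)
((22927 - 1*9779) + (17*19)*z(1))*(-24990 + (-14418 - 1*12707)) = ((22927 - 1*9779) + (17*19)*sqrt(5 + 1))*(-24990 + (-14418 - 1*12707)) = ((22927 - 9779) + 323*sqrt(6))*(-24990 + (-14418 - 12707)) = (13148 + 323*sqrt(6))*(-24990 - 27125) = (13148 + 323*sqrt(6))*(-52115) = -685208020 - 16833145*sqrt(6)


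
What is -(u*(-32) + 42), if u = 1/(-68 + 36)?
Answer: -43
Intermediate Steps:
u = -1/32 (u = 1/(-32) = -1/32 ≈ -0.031250)
-(u*(-32) + 42) = -(-1/32*(-32) + 42) = -(1 + 42) = -1*43 = -43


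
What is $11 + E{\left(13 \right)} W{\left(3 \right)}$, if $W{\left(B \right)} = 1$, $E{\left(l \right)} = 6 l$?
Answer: $89$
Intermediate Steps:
$11 + E{\left(13 \right)} W{\left(3 \right)} = 11 + 6 \cdot 13 \cdot 1 = 11 + 78 \cdot 1 = 11 + 78 = 89$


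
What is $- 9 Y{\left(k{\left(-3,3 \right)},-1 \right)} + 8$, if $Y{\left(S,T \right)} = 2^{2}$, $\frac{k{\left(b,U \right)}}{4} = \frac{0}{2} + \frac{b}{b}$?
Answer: $-28$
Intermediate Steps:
$k{\left(b,U \right)} = 4$ ($k{\left(b,U \right)} = 4 \left(\frac{0}{2} + \frac{b}{b}\right) = 4 \left(0 \cdot \frac{1}{2} + 1\right) = 4 \left(0 + 1\right) = 4 \cdot 1 = 4$)
$Y{\left(S,T \right)} = 4$
$- 9 Y{\left(k{\left(-3,3 \right)},-1 \right)} + 8 = \left(-9\right) 4 + 8 = -36 + 8 = -28$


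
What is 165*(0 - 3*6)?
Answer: -2970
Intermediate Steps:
165*(0 - 3*6) = 165*(0 - 18) = 165*(-18) = -2970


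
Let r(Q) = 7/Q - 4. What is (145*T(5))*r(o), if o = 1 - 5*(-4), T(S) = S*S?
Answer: -39875/3 ≈ -13292.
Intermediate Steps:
T(S) = S²
o = 21 (o = 1 + 20 = 21)
r(Q) = -4 + 7/Q
(145*T(5))*r(o) = (145*5²)*(-4 + 7/21) = (145*25)*(-4 + 7*(1/21)) = 3625*(-4 + ⅓) = 3625*(-11/3) = -39875/3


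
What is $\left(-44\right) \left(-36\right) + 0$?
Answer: $1584$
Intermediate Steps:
$\left(-44\right) \left(-36\right) + 0 = 1584 + 0 = 1584$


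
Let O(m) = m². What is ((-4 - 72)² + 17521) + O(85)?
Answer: 30522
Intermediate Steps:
((-4 - 72)² + 17521) + O(85) = ((-4 - 72)² + 17521) + 85² = ((-76)² + 17521) + 7225 = (5776 + 17521) + 7225 = 23297 + 7225 = 30522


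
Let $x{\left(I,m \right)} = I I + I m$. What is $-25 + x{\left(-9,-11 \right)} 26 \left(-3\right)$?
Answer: $-14065$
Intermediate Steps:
$x{\left(I,m \right)} = I^{2} + I m$
$-25 + x{\left(-9,-11 \right)} 26 \left(-3\right) = -25 + - 9 \left(-9 - 11\right) 26 \left(-3\right) = -25 + \left(-9\right) \left(-20\right) \left(-78\right) = -25 + 180 \left(-78\right) = -25 - 14040 = -14065$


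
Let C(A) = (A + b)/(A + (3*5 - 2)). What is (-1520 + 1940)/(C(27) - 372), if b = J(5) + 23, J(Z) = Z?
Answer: -672/593 ≈ -1.1332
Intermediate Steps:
b = 28 (b = 5 + 23 = 28)
C(A) = (28 + A)/(13 + A) (C(A) = (A + 28)/(A + (3*5 - 2)) = (28 + A)/(A + (15 - 2)) = (28 + A)/(A + 13) = (28 + A)/(13 + A))
(-1520 + 1940)/(C(27) - 372) = (-1520 + 1940)/((28 + 27)/(13 + 27) - 372) = 420/(55/40 - 372) = 420/((1/40)*55 - 372) = 420/(11/8 - 372) = 420/(-2965/8) = 420*(-8/2965) = -672/593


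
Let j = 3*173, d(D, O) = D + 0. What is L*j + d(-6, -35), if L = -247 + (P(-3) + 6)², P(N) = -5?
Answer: -127680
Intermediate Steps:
d(D, O) = D
L = -246 (L = -247 + (-5 + 6)² = -247 + 1² = -247 + 1 = -246)
j = 519
L*j + d(-6, -35) = -246*519 - 6 = -127674 - 6 = -127680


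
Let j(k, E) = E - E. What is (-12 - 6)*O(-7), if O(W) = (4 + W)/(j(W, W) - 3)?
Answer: -18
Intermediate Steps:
j(k, E) = 0
O(W) = -4/3 - W/3 (O(W) = (4 + W)/(0 - 3) = (4 + W)/(-3) = (4 + W)*(-1/3) = -4/3 - W/3)
(-12 - 6)*O(-7) = (-12 - 6)*(-4/3 - 1/3*(-7)) = -18*(-4/3 + 7/3) = -18*1 = -18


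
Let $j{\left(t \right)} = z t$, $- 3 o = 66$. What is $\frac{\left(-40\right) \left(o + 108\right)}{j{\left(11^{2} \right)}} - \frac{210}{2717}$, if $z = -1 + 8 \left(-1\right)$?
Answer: $\frac{828890}{268983} \approx 3.0816$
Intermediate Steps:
$o = -22$ ($o = \left(- \frac{1}{3}\right) 66 = -22$)
$z = -9$ ($z = -1 - 8 = -9$)
$j{\left(t \right)} = - 9 t$
$\frac{\left(-40\right) \left(o + 108\right)}{j{\left(11^{2} \right)}} - \frac{210}{2717} = \frac{\left(-40\right) \left(-22 + 108\right)}{\left(-9\right) 11^{2}} - \frac{210}{2717} = \frac{\left(-40\right) 86}{\left(-9\right) 121} - \frac{210}{2717} = - \frac{3440}{-1089} - \frac{210}{2717} = \left(-3440\right) \left(- \frac{1}{1089}\right) - \frac{210}{2717} = \frac{3440}{1089} - \frac{210}{2717} = \frac{828890}{268983}$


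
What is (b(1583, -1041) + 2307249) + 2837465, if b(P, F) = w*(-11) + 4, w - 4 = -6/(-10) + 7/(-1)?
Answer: 25723722/5 ≈ 5.1447e+6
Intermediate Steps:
w = -12/5 (w = 4 + (-6/(-10) + 7/(-1)) = 4 + (-6*(-⅒) + 7*(-1)) = 4 + (⅗ - 7) = 4 - 32/5 = -12/5 ≈ -2.4000)
b(P, F) = 152/5 (b(P, F) = -12/5*(-11) + 4 = 132/5 + 4 = 152/5)
(b(1583, -1041) + 2307249) + 2837465 = (152/5 + 2307249) + 2837465 = 11536397/5 + 2837465 = 25723722/5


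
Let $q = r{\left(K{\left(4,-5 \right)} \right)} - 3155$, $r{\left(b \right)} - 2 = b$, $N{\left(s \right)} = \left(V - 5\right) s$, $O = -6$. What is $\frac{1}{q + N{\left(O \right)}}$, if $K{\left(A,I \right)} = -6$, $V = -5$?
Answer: $- \frac{1}{3099} \approx -0.00032268$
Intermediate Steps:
$N{\left(s \right)} = - 10 s$ ($N{\left(s \right)} = \left(-5 - 5\right) s = - 10 s$)
$r{\left(b \right)} = 2 + b$
$q = -3159$ ($q = \left(2 - 6\right) - 3155 = -4 - 3155 = -3159$)
$\frac{1}{q + N{\left(O \right)}} = \frac{1}{-3159 - -60} = \frac{1}{-3159 + 60} = \frac{1}{-3099} = - \frac{1}{3099}$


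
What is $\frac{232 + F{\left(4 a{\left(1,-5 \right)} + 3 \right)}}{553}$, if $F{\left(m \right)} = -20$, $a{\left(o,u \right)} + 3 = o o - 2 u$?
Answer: $\frac{212}{553} \approx 0.38336$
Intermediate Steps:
$a{\left(o,u \right)} = -3 + o^{2} - 2 u$ ($a{\left(o,u \right)} = -3 + \left(o o - 2 u\right) = -3 + \left(o^{2} - 2 u\right) = -3 + o^{2} - 2 u$)
$\frac{232 + F{\left(4 a{\left(1,-5 \right)} + 3 \right)}}{553} = \frac{232 - 20}{553} = 212 \cdot \frac{1}{553} = \frac{212}{553}$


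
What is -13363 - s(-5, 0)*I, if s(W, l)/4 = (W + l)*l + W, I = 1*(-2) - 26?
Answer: -13923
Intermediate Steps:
I = -28 (I = -2 - 26 = -28)
s(W, l) = 4*W + 4*l*(W + l) (s(W, l) = 4*((W + l)*l + W) = 4*(l*(W + l) + W) = 4*(W + l*(W + l)) = 4*W + 4*l*(W + l))
-13363 - s(-5, 0)*I = -13363 - (4*(-5) + 4*0² + 4*(-5)*0)*(-28) = -13363 - (-20 + 4*0 + 0)*(-28) = -13363 - (-20 + 0 + 0)*(-28) = -13363 - (-20)*(-28) = -13363 - 1*560 = -13363 - 560 = -13923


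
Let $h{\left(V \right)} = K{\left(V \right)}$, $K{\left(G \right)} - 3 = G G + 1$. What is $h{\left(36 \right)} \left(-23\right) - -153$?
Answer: $-29747$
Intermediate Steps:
$K{\left(G \right)} = 4 + G^{2}$ ($K{\left(G \right)} = 3 + \left(G G + 1\right) = 3 + \left(G^{2} + 1\right) = 3 + \left(1 + G^{2}\right) = 4 + G^{2}$)
$h{\left(V \right)} = 4 + V^{2}$
$h{\left(36 \right)} \left(-23\right) - -153 = \left(4 + 36^{2}\right) \left(-23\right) - -153 = \left(4 + 1296\right) \left(-23\right) + 153 = 1300 \left(-23\right) + 153 = -29900 + 153 = -29747$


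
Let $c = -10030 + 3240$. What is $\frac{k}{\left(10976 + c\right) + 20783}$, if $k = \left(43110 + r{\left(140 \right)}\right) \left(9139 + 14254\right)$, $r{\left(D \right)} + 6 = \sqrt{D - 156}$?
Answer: $\frac{336110624}{8323} + \frac{93572 i}{24969} \approx 40383.0 + 3.7475 i$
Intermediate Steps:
$c = -6790$
$r{\left(D \right)} = -6 + \sqrt{-156 + D}$ ($r{\left(D \right)} = -6 + \sqrt{D - 156} = -6 + \sqrt{-156 + D}$)
$k = 1008331872 + 93572 i$ ($k = \left(43110 - \left(6 - \sqrt{-156 + 140}\right)\right) \left(9139 + 14254\right) = \left(43110 - \left(6 - \sqrt{-16}\right)\right) 23393 = \left(43110 - \left(6 - 4 i\right)\right) 23393 = \left(43104 + 4 i\right) 23393 = 1008331872 + 93572 i \approx 1.0083 \cdot 10^{9} + 93572.0 i$)
$\frac{k}{\left(10976 + c\right) + 20783} = \frac{1008331872 + 93572 i}{\left(10976 - 6790\right) + 20783} = \frac{1008331872 + 93572 i}{4186 + 20783} = \frac{1008331872 + 93572 i}{24969} = \left(1008331872 + 93572 i\right) \frac{1}{24969} = \frac{336110624}{8323} + \frac{93572 i}{24969}$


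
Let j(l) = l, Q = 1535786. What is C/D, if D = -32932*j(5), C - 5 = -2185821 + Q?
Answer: 65003/16466 ≈ 3.9477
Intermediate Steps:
C = -650030 (C = 5 + (-2185821 + 1535786) = 5 - 650035 = -650030)
D = -164660 (D = -32932*5 = -164660)
C/D = -650030/(-164660) = -650030*(-1/164660) = 65003/16466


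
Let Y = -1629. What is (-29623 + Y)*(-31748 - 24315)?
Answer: 1752080876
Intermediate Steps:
(-29623 + Y)*(-31748 - 24315) = (-29623 - 1629)*(-31748 - 24315) = -31252*(-56063) = 1752080876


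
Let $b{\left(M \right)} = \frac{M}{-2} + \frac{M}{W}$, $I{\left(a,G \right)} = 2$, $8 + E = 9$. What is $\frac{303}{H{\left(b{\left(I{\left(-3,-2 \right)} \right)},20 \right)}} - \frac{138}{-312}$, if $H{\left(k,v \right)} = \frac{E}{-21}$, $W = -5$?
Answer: $- \frac{330853}{52} \approx -6362.6$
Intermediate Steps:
$E = 1$ ($E = -8 + 9 = 1$)
$b{\left(M \right)} = - \frac{7 M}{10}$ ($b{\left(M \right)} = \frac{M}{-2} + \frac{M}{-5} = M \left(- \frac{1}{2}\right) + M \left(- \frac{1}{5}\right) = - \frac{M}{2} - \frac{M}{5} = - \frac{7 M}{10}$)
$H{\left(k,v \right)} = - \frac{1}{21}$ ($H{\left(k,v \right)} = 1 \frac{1}{-21} = 1 \left(- \frac{1}{21}\right) = - \frac{1}{21}$)
$\frac{303}{H{\left(b{\left(I{\left(-3,-2 \right)} \right)},20 \right)}} - \frac{138}{-312} = \frac{303}{- \frac{1}{21}} - \frac{138}{-312} = 303 \left(-21\right) - - \frac{23}{52} = -6363 + \frac{23}{52} = - \frac{330853}{52}$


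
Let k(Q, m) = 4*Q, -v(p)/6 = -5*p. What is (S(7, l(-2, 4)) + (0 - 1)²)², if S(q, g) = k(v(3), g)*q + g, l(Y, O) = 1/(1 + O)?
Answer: 158911236/25 ≈ 6.3564e+6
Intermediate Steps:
v(p) = 30*p (v(p) = -(-30)*p = 30*p)
S(q, g) = g + 360*q (S(q, g) = (4*(30*3))*q + g = (4*90)*q + g = 360*q + g = g + 360*q)
(S(7, l(-2, 4)) + (0 - 1)²)² = ((1/(1 + 4) + 360*7) + (0 - 1)²)² = ((1/5 + 2520) + (-1)²)² = ((⅕ + 2520) + 1)² = (12601/5 + 1)² = (12606/5)² = 158911236/25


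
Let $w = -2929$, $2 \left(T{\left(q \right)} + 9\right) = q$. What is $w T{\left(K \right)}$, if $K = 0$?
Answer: $26361$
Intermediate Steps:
$T{\left(q \right)} = -9 + \frac{q}{2}$
$w T{\left(K \right)} = - 2929 \left(-9 + \frac{1}{2} \cdot 0\right) = - 2929 \left(-9 + 0\right) = \left(-2929\right) \left(-9\right) = 26361$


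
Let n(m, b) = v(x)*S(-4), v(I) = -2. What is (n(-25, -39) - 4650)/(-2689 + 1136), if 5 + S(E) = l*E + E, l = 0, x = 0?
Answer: 4632/1553 ≈ 2.9826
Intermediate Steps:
S(E) = -5 + E (S(E) = -5 + (0*E + E) = -5 + (0 + E) = -5 + E)
n(m, b) = 18 (n(m, b) = -2*(-5 - 4) = -2*(-9) = 18)
(n(-25, -39) - 4650)/(-2689 + 1136) = (18 - 4650)/(-2689 + 1136) = -4632/(-1553) = -4632*(-1/1553) = 4632/1553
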